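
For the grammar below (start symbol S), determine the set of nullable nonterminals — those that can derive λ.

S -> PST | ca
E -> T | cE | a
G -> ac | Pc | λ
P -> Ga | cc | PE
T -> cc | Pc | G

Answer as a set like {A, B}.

Directly nullable (have an ε-rule): {G}.
T is nullable via T -> G (every symbol on the right is already known nullable).
E is nullable via E -> T (every symbol on the right is already known nullable).
Not nullable: P, S — each has a terminal in every rule's right-hand side or depends on a non-nullable symbol.

{E, G, T}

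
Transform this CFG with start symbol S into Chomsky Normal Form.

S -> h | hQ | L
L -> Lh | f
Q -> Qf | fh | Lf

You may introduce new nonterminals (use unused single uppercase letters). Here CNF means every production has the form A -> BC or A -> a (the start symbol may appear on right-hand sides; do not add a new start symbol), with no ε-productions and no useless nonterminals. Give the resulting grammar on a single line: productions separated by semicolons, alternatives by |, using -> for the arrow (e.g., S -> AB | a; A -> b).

No ε-productions.
After unit-elimination: S -> f | h | Lh | hQ; L -> f | Lh; Q -> Lf | Qf | fh.
TERM: introduce B -> f, A -> h and substitute in every rule of length ≥2.

S -> f | h | AQ | LA; A -> h; B -> f; L -> f | LA; Q -> BA | LB | QB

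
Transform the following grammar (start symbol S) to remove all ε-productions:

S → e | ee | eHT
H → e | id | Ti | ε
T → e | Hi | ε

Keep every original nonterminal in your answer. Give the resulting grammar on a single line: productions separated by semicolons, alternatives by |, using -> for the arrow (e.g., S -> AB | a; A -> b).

Nullable set: {H, T}.
S -> eHT: H, T nullable, giving e | eH | eHT | eT.
Drop H -> ε.
H -> Ti: T nullable, giving Ti | i.
Drop T -> ε.
T -> Hi: H nullable, giving Hi | i.
Unchanged (no nullable symbols): S -> e; S -> ee; H -> e; H -> id; T -> e.

S -> e | eH | eT | ee | eHT; H -> e | i | Ti | id; T -> e | i | Hi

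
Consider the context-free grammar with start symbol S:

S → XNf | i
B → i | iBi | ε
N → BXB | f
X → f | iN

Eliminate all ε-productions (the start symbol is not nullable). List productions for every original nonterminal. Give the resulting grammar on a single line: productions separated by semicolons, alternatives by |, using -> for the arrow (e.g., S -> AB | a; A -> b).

Nullable set: {B}.
Drop B -> ε.
B -> iBi: B nullable, giving iBi | ii.
N -> BXB: B, B nullable, giving BX | BXB | X | XB.
Unchanged (no nullable symbols): S -> XNf; S -> i; B -> i; N -> f; X -> f; X -> iN.

S -> i | XNf; B -> i | ii | iBi; N -> X | f | BX | XB | BXB; X -> f | iN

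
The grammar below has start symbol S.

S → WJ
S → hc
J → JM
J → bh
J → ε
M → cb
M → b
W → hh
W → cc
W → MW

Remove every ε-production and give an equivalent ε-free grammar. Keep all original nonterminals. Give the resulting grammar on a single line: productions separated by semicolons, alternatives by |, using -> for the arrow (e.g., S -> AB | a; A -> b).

Nullable set: {J}.
S -> WJ: J nullable, giving W | WJ.
Drop J -> ε.
J -> JM: J nullable, giving JM | M.
Unchanged (no nullable symbols): S -> hc; J -> bh; M -> b; M -> cb; W -> MW; W -> cc; W -> hh.

S -> W | WJ | hc; J -> M | JM | bh; M -> b | cb; W -> MW | cc | hh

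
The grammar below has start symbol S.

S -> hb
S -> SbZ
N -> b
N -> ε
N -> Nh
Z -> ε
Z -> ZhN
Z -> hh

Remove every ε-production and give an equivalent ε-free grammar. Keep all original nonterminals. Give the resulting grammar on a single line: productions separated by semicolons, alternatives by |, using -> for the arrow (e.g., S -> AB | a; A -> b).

S -> Sb | hb | SbZ; N -> b | h | Nh; Z -> h | Zh | hN | hh | ZhN

Nullable set: {N, Z}.
S -> SbZ: Z nullable, giving Sb | SbZ.
Drop N -> ε.
N -> Nh: N nullable, giving Nh | h.
Drop Z -> ε.
Z -> ZhN: Z, N nullable, giving Zh | ZhN | h | hN.
Unchanged (no nullable symbols): S -> hb; N -> b; Z -> hh.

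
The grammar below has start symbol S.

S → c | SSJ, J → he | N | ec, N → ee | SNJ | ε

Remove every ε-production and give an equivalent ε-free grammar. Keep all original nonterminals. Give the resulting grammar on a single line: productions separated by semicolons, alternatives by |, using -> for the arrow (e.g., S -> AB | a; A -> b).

Nullable set: {J, N}.
S -> SSJ: J nullable, giving SS | SSJ.
J -> N: N nullable, giving N.
Drop N -> ε.
N -> SNJ: N, J nullable, giving S | SJ | SN | SNJ.
Unchanged (no nullable symbols): S -> c; J -> ec; J -> he; N -> ee.

S -> c | SS | SSJ; J -> N | ec | he; N -> S | SJ | SN | ee | SNJ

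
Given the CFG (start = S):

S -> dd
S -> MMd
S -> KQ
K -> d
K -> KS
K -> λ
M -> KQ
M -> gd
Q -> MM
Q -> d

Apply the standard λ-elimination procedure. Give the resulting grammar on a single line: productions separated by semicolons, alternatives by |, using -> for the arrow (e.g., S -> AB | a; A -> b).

S -> Q | KQ | dd | MMd; K -> S | d | KS; M -> Q | KQ | gd; Q -> d | MM

Nullable set: {K}.
S -> KQ: K nullable, giving KQ | Q.
Drop K -> λ.
K -> KS: K nullable, giving KS | S.
M -> KQ: K nullable, giving KQ | Q.
Unchanged (no nullable symbols): S -> MMd; S -> dd; K -> d; M -> gd; Q -> MM; Q -> d.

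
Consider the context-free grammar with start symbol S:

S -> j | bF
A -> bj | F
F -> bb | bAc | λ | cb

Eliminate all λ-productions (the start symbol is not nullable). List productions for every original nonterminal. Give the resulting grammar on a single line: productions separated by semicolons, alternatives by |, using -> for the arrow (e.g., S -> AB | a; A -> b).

S -> b | j | bF; A -> F | bj; F -> bb | bc | cb | bAc

Nullable set: {A, F}.
S -> bF: F nullable, giving b | bF.
A -> F: F nullable, giving F.
Drop F -> λ.
F -> bAc: A nullable, giving bAc | bc.
Unchanged (no nullable symbols): S -> j; A -> bj; F -> bb; F -> cb.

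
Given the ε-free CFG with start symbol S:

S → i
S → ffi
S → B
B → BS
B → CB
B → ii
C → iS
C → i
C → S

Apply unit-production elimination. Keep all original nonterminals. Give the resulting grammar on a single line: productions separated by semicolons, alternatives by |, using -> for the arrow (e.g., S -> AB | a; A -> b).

S -> i | BS | CB | ii | ffi; B -> BS | CB | ii; C -> i | BS | CB | iS | ii | ffi

Unit productions: C->S, S->B.
Unit pairs (A ⇒* B via units): (C,B), (C,S), (S,B).
S: inherits non-unit rules of {B, S} → BS | CB | ffi | i | ii.
B: inherits non-unit rules of {B} → BS | CB | ii.
C: inherits non-unit rules of {B, C, S} → BS | CB | ffi | i | iS | ii.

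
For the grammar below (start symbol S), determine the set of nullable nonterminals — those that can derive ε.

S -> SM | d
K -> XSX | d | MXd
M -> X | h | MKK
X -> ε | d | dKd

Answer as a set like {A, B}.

{M, X}

Directly nullable (have an ε-rule): {X}.
M is nullable via M -> X (every symbol on the right is already known nullable).
Not nullable: K, S — each has a terminal in every rule's right-hand side or depends on a non-nullable symbol.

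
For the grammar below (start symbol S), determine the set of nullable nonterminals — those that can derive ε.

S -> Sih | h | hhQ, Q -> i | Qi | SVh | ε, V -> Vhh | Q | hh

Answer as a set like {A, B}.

Directly nullable (have an ε-rule): {Q}.
V is nullable via V -> Q (every symbol on the right is already known nullable).
Not nullable: S — each has a terminal in every rule's right-hand side or depends on a non-nullable symbol.

{Q, V}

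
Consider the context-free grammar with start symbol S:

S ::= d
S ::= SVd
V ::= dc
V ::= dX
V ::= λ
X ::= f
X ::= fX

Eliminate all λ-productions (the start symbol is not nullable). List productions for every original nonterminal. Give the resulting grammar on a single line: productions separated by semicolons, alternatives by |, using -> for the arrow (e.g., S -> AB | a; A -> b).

S -> d | Sd | SVd; V -> dX | dc; X -> f | fX

Nullable set: {V}.
S -> SVd: V nullable, giving SVd | Sd.
Drop V -> λ.
Unchanged (no nullable symbols): S -> d; V -> dX; V -> dc; X -> f; X -> fX.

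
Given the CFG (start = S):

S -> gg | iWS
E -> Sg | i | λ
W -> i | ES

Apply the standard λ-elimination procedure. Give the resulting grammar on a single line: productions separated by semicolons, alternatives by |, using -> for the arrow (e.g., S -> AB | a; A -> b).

S -> gg | iWS; E -> i | Sg; W -> S | i | ES

Nullable set: {E}.
Drop E -> λ.
W -> ES: E nullable, giving ES | S.
Unchanged (no nullable symbols): S -> gg; S -> iWS; E -> Sg; E -> i; W -> i.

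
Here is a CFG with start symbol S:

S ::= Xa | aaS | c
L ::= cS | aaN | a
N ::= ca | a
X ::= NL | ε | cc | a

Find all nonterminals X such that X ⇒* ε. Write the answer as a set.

{X}

Directly nullable (have an ε-rule): {X}.
Not nullable: L, N, S — each has a terminal in every rule's right-hand side or depends on a non-nullable symbol.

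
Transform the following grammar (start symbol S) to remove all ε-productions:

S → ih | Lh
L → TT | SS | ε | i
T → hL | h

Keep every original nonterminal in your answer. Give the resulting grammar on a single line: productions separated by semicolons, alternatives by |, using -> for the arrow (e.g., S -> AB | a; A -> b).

Nullable set: {L}.
S -> Lh: L nullable, giving Lh | h.
Drop L -> ε.
T -> hL: L nullable, giving h | hL.
Unchanged (no nullable symbols): S -> ih; L -> SS; L -> TT; L -> i; T -> h.

S -> h | Lh | ih; L -> i | SS | TT; T -> h | hL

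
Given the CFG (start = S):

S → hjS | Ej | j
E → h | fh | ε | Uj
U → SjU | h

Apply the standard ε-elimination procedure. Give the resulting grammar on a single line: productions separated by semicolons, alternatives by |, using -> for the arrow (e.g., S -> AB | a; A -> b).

S -> j | Ej | hjS; E -> h | Uj | fh; U -> h | SjU

Nullable set: {E}.
S -> Ej: E nullable, giving Ej | j.
Drop E -> ε.
Unchanged (no nullable symbols): S -> hjS; S -> j; E -> Uj; E -> fh; E -> h; U -> SjU; U -> h.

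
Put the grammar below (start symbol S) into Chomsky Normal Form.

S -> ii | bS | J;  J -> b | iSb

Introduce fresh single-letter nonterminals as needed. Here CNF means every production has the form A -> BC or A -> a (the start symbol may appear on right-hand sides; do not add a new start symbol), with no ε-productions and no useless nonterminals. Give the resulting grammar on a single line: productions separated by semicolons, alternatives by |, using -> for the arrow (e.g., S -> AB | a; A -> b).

No ε-productions.
After unit-elimination: S -> b | bS | ii | iSb; J -> b | iSb.
TERM: introduce B -> b, A -> i and substitute in every rule of length ≥2.
BIN: J -> ASB becomes J -> AC, C -> SB; S -> ASB becomes S -> AD, D -> SB.
Drop unreachable/unproductive: J.

S -> b | AA | AD | BS; A -> i; B -> b; D -> SB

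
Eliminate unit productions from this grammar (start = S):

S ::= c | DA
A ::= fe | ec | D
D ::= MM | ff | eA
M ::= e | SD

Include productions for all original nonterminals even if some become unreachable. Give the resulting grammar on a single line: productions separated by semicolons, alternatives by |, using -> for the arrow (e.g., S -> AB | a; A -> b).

S -> c | DA; A -> MM | eA | ec | fe | ff; D -> MM | eA | ff; M -> e | SD

Unit productions: A->D.
Unit pairs (A ⇒* B via units): (A,D).
S: inherits non-unit rules of {S} → DA | c.
A: inherits non-unit rules of {A, D} → MM | eA | ec | fe | ff.
D: inherits non-unit rules of {D} → MM | eA | ff.
M: inherits non-unit rules of {M} → SD | e.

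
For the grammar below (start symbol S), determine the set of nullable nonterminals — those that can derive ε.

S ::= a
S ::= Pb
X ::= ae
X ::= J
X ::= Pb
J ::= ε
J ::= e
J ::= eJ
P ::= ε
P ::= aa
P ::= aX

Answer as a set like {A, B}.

Directly nullable (have an ε-rule): {J, P}.
X is nullable via X -> J (every symbol on the right is already known nullable).
Not nullable: S — each has a terminal in every rule's right-hand side or depends on a non-nullable symbol.

{J, P, X}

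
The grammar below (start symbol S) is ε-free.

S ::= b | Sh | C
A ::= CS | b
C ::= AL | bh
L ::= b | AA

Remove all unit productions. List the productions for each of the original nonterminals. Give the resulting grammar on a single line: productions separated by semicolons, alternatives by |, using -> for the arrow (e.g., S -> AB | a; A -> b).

S -> b | AL | Sh | bh; A -> b | CS; C -> AL | bh; L -> b | AA

Unit productions: S->C.
Unit pairs (A ⇒* B via units): (S,C).
S: inherits non-unit rules of {C, S} → AL | Sh | b | bh.
A: inherits non-unit rules of {A} → CS | b.
C: inherits non-unit rules of {C} → AL | bh.
L: inherits non-unit rules of {L} → AA | b.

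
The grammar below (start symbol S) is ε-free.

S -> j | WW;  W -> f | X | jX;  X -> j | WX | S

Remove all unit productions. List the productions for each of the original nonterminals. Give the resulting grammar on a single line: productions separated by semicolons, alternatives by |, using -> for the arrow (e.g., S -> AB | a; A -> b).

S -> j | WW; W -> f | j | WW | WX | jX; X -> j | WW | WX

Unit productions: W->X, X->S.
Unit pairs (A ⇒* B via units): (W,S), (W,X), (X,S).
S: inherits non-unit rules of {S} → WW | j.
W: inherits non-unit rules of {S, W, X} → WW | WX | f | j | jX.
X: inherits non-unit rules of {S, X} → WW | WX | j.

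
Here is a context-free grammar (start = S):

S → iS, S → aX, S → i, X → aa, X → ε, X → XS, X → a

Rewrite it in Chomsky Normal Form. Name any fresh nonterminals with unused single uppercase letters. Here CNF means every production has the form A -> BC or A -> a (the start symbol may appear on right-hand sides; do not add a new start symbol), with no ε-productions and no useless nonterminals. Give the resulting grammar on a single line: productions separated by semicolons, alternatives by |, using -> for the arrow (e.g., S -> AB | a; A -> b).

S -> a | i | AX | BS; A -> a; B -> i; X -> a | i | AA | AX | BS | XS

Nullable: {X}; after ε-elimination: S -> a | i | aX | iS; X -> S | a | XS | aa.
After unit-elimination: S -> a | i | aX | iS; X -> a | i | XS | aX | aa | iS.
TERM: introduce A -> a, B -> i and substitute in every rule of length ≥2.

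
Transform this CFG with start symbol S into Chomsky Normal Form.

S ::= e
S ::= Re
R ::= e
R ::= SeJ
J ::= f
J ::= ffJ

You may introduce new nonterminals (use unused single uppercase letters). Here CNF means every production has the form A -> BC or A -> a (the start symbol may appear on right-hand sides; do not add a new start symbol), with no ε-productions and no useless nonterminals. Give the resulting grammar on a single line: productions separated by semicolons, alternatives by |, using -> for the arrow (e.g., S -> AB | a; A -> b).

No ε-productions.
No unit productions to eliminate.
TERM: introduce B -> e, A -> f and substitute in every rule of length ≥2.
BIN: J -> AAJ becomes J -> AC, C -> AJ; R -> SBJ becomes R -> SD, D -> BJ.

S -> e | RB; A -> f; B -> e; C -> AJ; D -> BJ; J -> f | AC; R -> e | SD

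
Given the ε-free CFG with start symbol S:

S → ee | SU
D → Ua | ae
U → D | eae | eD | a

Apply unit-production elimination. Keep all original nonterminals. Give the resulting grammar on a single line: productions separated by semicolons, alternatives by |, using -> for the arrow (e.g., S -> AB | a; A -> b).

S -> SU | ee; D -> Ua | ae; U -> a | Ua | ae | eD | eae

Unit productions: U->D.
Unit pairs (A ⇒* B via units): (U,D).
S: inherits non-unit rules of {S} → SU | ee.
D: inherits non-unit rules of {D} → Ua | ae.
U: inherits non-unit rules of {D, U} → Ua | a | ae | eD | eae.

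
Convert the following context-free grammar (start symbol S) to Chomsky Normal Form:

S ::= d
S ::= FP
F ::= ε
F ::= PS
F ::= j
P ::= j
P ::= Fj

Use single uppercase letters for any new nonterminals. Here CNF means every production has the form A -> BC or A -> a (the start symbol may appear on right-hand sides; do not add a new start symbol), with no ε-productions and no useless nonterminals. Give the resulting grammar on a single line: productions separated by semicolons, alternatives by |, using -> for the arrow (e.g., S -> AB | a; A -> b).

S -> d | j | FA | FP; A -> j; F -> j | PS; P -> j | FA

Nullable: {F}; after ε-elimination: S -> P | d | FP; F -> j | PS; P -> j | Fj.
After unit-elimination: S -> d | j | FP | Fj; F -> j | PS; P -> j | Fj.
TERM: introduce A -> j and substitute in every rule of length ≥2.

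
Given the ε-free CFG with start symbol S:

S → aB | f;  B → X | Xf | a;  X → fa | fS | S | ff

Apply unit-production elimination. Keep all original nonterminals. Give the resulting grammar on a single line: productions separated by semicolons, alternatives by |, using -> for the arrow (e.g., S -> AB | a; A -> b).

Unit productions: B->X, X->S.
Unit pairs (A ⇒* B via units): (B,S), (B,X), (X,S).
S: inherits non-unit rules of {S} → aB | f.
B: inherits non-unit rules of {B, S, X} → Xf | a | aB | f | fS | fa | ff.
X: inherits non-unit rules of {S, X} → aB | f | fS | fa | ff.

S -> f | aB; B -> a | f | Xf | aB | fS | fa | ff; X -> f | aB | fS | fa | ff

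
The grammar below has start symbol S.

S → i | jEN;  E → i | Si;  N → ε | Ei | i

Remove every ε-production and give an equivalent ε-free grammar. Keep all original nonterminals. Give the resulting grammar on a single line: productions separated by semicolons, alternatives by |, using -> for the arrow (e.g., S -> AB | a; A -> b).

S -> i | jE | jEN; E -> i | Si; N -> i | Ei

Nullable set: {N}.
S -> jEN: N nullable, giving jE | jEN.
Drop N -> ε.
Unchanged (no nullable symbols): S -> i; E -> Si; E -> i; N -> Ei; N -> i.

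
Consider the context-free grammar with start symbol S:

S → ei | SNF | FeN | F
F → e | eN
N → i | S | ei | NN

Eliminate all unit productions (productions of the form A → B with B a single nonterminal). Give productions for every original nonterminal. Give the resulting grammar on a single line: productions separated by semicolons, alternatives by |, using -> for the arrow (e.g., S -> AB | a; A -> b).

S -> e | eN | ei | FeN | SNF; F -> e | eN; N -> e | i | NN | eN | ei | FeN | SNF

Unit productions: N->S, S->F.
Unit pairs (A ⇒* B via units): (N,F), (N,S), (S,F).
S: inherits non-unit rules of {F, S} → FeN | SNF | e | eN | ei.
F: inherits non-unit rules of {F} → e | eN.
N: inherits non-unit rules of {F, N, S} → FeN | NN | SNF | e | eN | ei | i.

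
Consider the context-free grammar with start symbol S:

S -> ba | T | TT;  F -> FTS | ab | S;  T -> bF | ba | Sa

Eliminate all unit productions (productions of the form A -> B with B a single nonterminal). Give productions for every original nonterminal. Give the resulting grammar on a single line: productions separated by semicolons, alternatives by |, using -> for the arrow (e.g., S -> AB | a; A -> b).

S -> Sa | TT | bF | ba; F -> Sa | TT | ab | bF | ba | FTS; T -> Sa | bF | ba

Unit productions: F->S, S->T.
Unit pairs (A ⇒* B via units): (F,S), (F,T), (S,T).
S: inherits non-unit rules of {S, T} → Sa | TT | bF | ba.
F: inherits non-unit rules of {F, S, T} → FTS | Sa | TT | ab | bF | ba.
T: inherits non-unit rules of {T} → Sa | bF | ba.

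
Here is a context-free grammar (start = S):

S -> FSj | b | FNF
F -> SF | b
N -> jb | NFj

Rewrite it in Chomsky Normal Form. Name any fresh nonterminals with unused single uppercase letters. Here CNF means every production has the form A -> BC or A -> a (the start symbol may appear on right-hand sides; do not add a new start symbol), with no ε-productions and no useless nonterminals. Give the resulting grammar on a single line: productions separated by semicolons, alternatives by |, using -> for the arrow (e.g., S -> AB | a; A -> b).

No ε-productions.
No unit productions to eliminate.
TERM: introduce B -> b, A -> j and substitute in every rule of length ≥2.
BIN: N -> NFA becomes N -> NC, C -> FA; S -> FNF becomes S -> FD, D -> NF; S -> FSA becomes S -> FE, E -> SA.

S -> b | FD | FE; A -> j; B -> b; C -> FA; D -> NF; E -> SA; F -> b | SF; N -> AB | NC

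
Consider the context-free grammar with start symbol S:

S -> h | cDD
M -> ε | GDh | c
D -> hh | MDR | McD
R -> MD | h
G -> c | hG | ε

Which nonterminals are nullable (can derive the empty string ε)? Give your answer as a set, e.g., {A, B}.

{G, M}

Directly nullable (have an ε-rule): {G, M}.
Not nullable: D, R, S — each has a terminal in every rule's right-hand side or depends on a non-nullable symbol.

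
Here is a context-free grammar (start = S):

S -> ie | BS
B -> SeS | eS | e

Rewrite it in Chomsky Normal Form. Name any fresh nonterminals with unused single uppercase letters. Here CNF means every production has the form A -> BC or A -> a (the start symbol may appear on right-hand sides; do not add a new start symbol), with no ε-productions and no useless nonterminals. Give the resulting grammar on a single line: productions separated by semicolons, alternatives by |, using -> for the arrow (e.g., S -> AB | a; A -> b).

No ε-productions.
No unit productions to eliminate.
TERM: introduce A -> e, C -> i and substitute in every rule of length ≥2.
BIN: B -> SAS becomes B -> SD, D -> AS.

S -> BS | CA; A -> e; B -> e | AS | SD; C -> i; D -> AS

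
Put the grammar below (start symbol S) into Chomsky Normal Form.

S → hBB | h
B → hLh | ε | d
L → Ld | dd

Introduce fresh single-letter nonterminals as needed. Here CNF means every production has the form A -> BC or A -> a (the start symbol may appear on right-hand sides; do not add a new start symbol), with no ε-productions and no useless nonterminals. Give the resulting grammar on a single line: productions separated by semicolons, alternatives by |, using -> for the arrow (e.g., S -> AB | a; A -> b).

S -> h | AB | AE; A -> h; B -> d | AD; C -> d; D -> LA; E -> BB; L -> CC | LC

Nullable: {B}; after ε-elimination: S -> h | hB | hBB; B -> d | hLh; L -> Ld | dd.
No unit productions to eliminate.
TERM: introduce C -> d, A -> h and substitute in every rule of length ≥2.
BIN: B -> ALA becomes B -> AD, D -> LA; S -> ABB becomes S -> AE, E -> BB.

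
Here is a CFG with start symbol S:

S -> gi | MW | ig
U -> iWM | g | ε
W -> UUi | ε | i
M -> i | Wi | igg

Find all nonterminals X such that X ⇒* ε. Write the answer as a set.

{U, W}

Directly nullable (have an ε-rule): {U, W}.
Not nullable: M, S — each has a terminal in every rule's right-hand side or depends on a non-nullable symbol.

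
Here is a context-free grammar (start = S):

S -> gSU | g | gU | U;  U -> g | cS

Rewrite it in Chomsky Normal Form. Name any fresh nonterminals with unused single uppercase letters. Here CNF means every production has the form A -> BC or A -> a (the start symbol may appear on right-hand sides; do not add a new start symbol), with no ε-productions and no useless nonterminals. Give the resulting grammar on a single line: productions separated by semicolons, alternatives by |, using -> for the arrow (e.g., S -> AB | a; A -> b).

No ε-productions.
After unit-elimination: S -> g | cS | gU | gSU; U -> g | cS.
TERM: introduce A -> c, B -> g and substitute in every rule of length ≥2.
BIN: S -> BSU becomes S -> BC, C -> SU.

S -> g | AS | BC | BU; A -> c; B -> g; C -> SU; U -> g | AS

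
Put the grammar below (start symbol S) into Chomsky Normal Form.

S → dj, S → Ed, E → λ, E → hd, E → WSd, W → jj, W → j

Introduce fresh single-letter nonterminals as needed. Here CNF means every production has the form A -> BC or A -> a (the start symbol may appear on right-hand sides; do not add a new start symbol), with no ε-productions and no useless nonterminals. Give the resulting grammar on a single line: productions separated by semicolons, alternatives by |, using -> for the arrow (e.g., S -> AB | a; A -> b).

S -> d | AC | EA; A -> d; B -> h; C -> j; D -> SA; E -> BA | WD; W -> j | CC

Nullable: {E}; after ε-elimination: S -> d | Ed | dj; E -> hd | WSd; W -> j | jj.
No unit productions to eliminate.
TERM: introduce A -> d, B -> h, C -> j and substitute in every rule of length ≥2.
BIN: E -> WSA becomes E -> WD, D -> SA.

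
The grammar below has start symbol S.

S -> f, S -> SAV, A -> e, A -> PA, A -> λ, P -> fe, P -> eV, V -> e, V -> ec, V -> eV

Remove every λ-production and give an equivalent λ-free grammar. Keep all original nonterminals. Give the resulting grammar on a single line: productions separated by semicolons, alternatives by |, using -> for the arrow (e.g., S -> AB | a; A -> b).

S -> f | SV | SAV; A -> P | e | PA; P -> eV | fe; V -> e | eV | ec

Nullable set: {A}.
S -> SAV: A nullable, giving SAV | SV.
Drop A -> λ.
A -> PA: A nullable, giving P | PA.
Unchanged (no nullable symbols): S -> f; A -> e; P -> eV; P -> fe; V -> e; V -> eV; V -> ec.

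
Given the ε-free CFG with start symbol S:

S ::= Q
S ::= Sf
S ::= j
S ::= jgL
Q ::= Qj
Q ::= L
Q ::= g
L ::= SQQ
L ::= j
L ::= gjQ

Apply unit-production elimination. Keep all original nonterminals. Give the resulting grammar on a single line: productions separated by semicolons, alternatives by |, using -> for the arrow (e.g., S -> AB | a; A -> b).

Unit productions: Q->L, S->Q.
Unit pairs (A ⇒* B via units): (Q,L), (S,L), (S,Q).
S: inherits non-unit rules of {L, Q, S} → Qj | SQQ | Sf | g | gjQ | j | jgL.
L: inherits non-unit rules of {L} → SQQ | gjQ | j.
Q: inherits non-unit rules of {L, Q} → Qj | SQQ | g | gjQ | j.

S -> g | j | Qj | Sf | SQQ | gjQ | jgL; L -> j | SQQ | gjQ; Q -> g | j | Qj | SQQ | gjQ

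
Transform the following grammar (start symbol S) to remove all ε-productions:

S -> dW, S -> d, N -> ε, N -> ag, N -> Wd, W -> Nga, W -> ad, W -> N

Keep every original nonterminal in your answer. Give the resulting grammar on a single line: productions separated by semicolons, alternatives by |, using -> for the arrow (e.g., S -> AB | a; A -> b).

S -> d | dW; N -> d | Wd | ag; W -> N | ad | ga | Nga

Nullable set: {N, W}.
S -> dW: W nullable, giving d | dW.
Drop N -> ε.
N -> Wd: W nullable, giving Wd | d.
W -> N: N nullable, giving N.
W -> Nga: N nullable, giving Nga | ga.
Unchanged (no nullable symbols): S -> d; N -> ag; W -> ad.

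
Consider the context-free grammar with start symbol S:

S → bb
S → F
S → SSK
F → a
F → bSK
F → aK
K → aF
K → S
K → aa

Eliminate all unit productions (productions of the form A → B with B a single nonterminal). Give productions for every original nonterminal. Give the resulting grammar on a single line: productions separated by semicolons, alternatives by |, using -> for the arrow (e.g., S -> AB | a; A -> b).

Unit productions: K->S, S->F.
Unit pairs (A ⇒* B via units): (K,F), (K,S), (S,F).
S: inherits non-unit rules of {F, S} → SSK | a | aK | bSK | bb.
F: inherits non-unit rules of {F} → a | aK | bSK.
K: inherits non-unit rules of {F, K, S} → SSK | a | aF | aK | aa | bSK | bb.

S -> a | aK | bb | SSK | bSK; F -> a | aK | bSK; K -> a | aF | aK | aa | bb | SSK | bSK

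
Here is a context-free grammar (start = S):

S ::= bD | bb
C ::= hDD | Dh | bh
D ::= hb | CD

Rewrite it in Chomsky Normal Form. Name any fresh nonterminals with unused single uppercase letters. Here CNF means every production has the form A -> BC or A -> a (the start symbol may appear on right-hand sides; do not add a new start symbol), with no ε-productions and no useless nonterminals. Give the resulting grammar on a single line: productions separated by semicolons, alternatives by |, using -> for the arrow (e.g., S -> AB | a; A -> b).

S -> BB | BD; A -> h; B -> b; C -> AE | BA | DA; D -> AB | CD; E -> DD

No ε-productions.
No unit productions to eliminate.
TERM: introduce B -> b, A -> h and substitute in every rule of length ≥2.
BIN: C -> ADD becomes C -> AE, E -> DD.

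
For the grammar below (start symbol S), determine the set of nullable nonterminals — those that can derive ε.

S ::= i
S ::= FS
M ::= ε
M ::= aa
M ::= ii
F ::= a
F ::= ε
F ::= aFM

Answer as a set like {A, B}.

Directly nullable (have an ε-rule): {F, M}.
Not nullable: S — each has a terminal in every rule's right-hand side or depends on a non-nullable symbol.

{F, M}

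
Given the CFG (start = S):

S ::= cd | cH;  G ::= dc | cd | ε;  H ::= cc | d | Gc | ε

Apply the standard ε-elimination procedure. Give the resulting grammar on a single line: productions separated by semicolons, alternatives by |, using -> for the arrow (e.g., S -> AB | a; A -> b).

S -> c | cH | cd; G -> cd | dc; H -> c | d | Gc | cc

Nullable set: {G, H}.
S -> cH: H nullable, giving c | cH.
Drop G -> ε.
Drop H -> ε.
H -> Gc: G nullable, giving Gc | c.
Unchanged (no nullable symbols): S -> cd; G -> cd; G -> dc; H -> cc; H -> d.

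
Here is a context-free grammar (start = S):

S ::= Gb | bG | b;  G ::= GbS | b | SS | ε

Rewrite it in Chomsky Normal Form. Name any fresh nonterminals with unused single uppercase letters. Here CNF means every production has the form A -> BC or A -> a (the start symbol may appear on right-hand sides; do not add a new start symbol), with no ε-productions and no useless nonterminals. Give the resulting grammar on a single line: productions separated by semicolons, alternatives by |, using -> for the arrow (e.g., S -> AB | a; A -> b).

S -> b | AG | GA; A -> b; B -> AS; G -> b | AS | GB | SS

Nullable: {G}; after ε-elimination: S -> b | Gb | bG; G -> b | SS | bS | GbS.
No unit productions to eliminate.
TERM: introduce A -> b and substitute in every rule of length ≥2.
BIN: G -> GAS becomes G -> GB, B -> AS.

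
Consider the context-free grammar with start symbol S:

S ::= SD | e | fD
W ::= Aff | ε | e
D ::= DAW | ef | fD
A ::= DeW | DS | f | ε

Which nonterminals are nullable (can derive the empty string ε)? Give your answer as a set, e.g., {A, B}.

Directly nullable (have an ε-rule): {A, W}.
Not nullable: D, S — each has a terminal in every rule's right-hand side or depends on a non-nullable symbol.

{A, W}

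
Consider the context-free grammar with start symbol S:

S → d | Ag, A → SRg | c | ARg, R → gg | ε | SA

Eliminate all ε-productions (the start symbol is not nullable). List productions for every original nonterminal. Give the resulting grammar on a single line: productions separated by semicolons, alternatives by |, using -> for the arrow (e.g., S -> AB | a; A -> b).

Nullable set: {R}.
A -> ARg: R nullable, giving ARg | Ag.
A -> SRg: R nullable, giving SRg | Sg.
Drop R -> ε.
Unchanged (no nullable symbols): S -> Ag; S -> d; A -> c; R -> SA; R -> gg.

S -> d | Ag; A -> c | Ag | Sg | ARg | SRg; R -> SA | gg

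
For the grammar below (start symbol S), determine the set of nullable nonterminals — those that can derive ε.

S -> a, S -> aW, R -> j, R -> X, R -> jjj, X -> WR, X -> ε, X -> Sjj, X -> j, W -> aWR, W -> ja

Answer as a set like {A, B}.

Directly nullable (have an ε-rule): {X}.
R is nullable via R -> X (every symbol on the right is already known nullable).
Not nullable: S, W — each has a terminal in every rule's right-hand side or depends on a non-nullable symbol.

{R, X}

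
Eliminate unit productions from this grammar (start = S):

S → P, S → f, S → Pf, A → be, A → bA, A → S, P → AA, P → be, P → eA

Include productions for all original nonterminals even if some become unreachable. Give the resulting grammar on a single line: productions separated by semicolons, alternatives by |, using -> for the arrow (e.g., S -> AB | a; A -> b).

S -> f | AA | Pf | be | eA; A -> f | AA | Pf | bA | be | eA; P -> AA | be | eA

Unit productions: A->S, S->P.
Unit pairs (A ⇒* B via units): (A,P), (A,S), (S,P).
S: inherits non-unit rules of {P, S} → AA | Pf | be | eA | f.
A: inherits non-unit rules of {A, P, S} → AA | Pf | bA | be | eA | f.
P: inherits non-unit rules of {P} → AA | be | eA.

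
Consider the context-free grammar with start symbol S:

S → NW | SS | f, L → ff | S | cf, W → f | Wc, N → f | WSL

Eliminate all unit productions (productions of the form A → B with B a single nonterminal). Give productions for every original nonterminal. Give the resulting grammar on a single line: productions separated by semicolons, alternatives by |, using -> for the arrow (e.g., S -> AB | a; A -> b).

S -> f | NW | SS; L -> f | NW | SS | cf | ff; N -> f | WSL; W -> f | Wc

Unit productions: L->S.
Unit pairs (A ⇒* B via units): (L,S).
S: inherits non-unit rules of {S} → NW | SS | f.
L: inherits non-unit rules of {L, S} → NW | SS | cf | f | ff.
N: inherits non-unit rules of {N} → WSL | f.
W: inherits non-unit rules of {W} → Wc | f.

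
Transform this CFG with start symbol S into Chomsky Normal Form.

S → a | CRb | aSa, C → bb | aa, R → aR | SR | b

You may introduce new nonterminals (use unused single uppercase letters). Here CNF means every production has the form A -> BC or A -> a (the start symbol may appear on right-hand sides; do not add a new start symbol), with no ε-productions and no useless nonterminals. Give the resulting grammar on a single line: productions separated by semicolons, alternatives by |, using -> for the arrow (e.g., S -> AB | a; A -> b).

No ε-productions.
No unit productions to eliminate.
TERM: introduce A -> a, B -> b and substitute in every rule of length ≥2.
BIN: S -> ASA becomes S -> AD, D -> SA; S -> CRB becomes S -> CE, E -> RB.

S -> a | AD | CE; A -> a; B -> b; C -> AA | BB; D -> SA; E -> RB; R -> b | AR | SR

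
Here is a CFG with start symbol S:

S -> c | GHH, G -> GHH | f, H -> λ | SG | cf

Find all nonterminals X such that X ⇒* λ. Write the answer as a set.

{H}

Directly nullable (have an ε-rule): {H}.
Not nullable: G, S — each has a terminal in every rule's right-hand side or depends on a non-nullable symbol.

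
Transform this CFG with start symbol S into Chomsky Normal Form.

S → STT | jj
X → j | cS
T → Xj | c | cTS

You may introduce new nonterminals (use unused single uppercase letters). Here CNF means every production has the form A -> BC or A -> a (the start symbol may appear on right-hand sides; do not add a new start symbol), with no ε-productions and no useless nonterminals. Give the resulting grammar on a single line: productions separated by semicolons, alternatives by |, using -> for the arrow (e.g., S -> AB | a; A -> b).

S -> AA | SC; A -> j; B -> c; C -> TT; D -> TS; T -> c | BD | XA; X -> j | BS

No ε-productions.
No unit productions to eliminate.
TERM: introduce B -> c, A -> j and substitute in every rule of length ≥2.
BIN: S -> STT becomes S -> SC, C -> TT; T -> BTS becomes T -> BD, D -> TS.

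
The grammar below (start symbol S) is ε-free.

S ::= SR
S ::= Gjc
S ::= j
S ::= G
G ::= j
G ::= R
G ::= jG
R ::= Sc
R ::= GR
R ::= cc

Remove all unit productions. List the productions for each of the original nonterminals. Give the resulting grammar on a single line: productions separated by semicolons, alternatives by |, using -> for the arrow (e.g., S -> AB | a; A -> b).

S -> j | GR | SR | Sc | cc | jG | Gjc; G -> j | GR | Sc | cc | jG; R -> GR | Sc | cc

Unit productions: G->R, S->G.
Unit pairs (A ⇒* B via units): (G,R), (S,G), (S,R).
S: inherits non-unit rules of {G, R, S} → GR | Gjc | SR | Sc | cc | j | jG.
G: inherits non-unit rules of {G, R} → GR | Sc | cc | j | jG.
R: inherits non-unit rules of {R} → GR | Sc | cc.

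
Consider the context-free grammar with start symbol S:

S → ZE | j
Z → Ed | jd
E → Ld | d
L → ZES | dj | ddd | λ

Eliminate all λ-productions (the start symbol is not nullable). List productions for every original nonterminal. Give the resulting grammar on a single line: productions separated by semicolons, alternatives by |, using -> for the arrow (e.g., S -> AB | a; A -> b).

S -> j | ZE; E -> d | Ld; L -> dj | ZES | ddd; Z -> Ed | jd

Nullable set: {L}.
E -> Ld: L nullable, giving Ld | d.
Drop L -> λ.
Unchanged (no nullable symbols): S -> ZE; S -> j; E -> d; L -> ZES; L -> ddd; L -> dj; Z -> Ed; Z -> jd.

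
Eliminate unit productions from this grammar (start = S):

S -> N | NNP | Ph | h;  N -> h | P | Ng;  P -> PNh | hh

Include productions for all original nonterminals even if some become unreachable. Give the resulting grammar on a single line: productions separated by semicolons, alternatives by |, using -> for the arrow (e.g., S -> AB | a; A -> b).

S -> h | Ng | Ph | hh | NNP | PNh; N -> h | Ng | hh | PNh; P -> hh | PNh

Unit productions: N->P, S->N.
Unit pairs (A ⇒* B via units): (N,P), (S,N), (S,P).
S: inherits non-unit rules of {N, P, S} → NNP | Ng | PNh | Ph | h | hh.
N: inherits non-unit rules of {N, P} → Ng | PNh | h | hh.
P: inherits non-unit rules of {P} → PNh | hh.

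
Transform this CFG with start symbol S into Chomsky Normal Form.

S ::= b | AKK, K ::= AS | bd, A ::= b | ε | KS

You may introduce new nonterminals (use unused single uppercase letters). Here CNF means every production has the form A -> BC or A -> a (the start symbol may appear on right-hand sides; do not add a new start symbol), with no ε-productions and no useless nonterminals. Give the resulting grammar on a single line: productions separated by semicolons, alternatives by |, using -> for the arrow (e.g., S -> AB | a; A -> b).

Nullable: {A}; after ε-elimination: S -> b | KK | AKK; A -> b | KS; K -> S | AS | bd.
After unit-elimination: S -> b | KK | AKK; A -> b | KS; K -> b | AS | KK | bd | AKK.
TERM: introduce B -> b, C -> d and substitute in every rule of length ≥2.
BIN: K -> AKK becomes K -> AD, D -> KK; S -> AKK becomes S -> AE, E -> KK.

S -> b | AE | KK; A -> b | KS; B -> b; C -> d; D -> KK; E -> KK; K -> b | AD | AS | BC | KK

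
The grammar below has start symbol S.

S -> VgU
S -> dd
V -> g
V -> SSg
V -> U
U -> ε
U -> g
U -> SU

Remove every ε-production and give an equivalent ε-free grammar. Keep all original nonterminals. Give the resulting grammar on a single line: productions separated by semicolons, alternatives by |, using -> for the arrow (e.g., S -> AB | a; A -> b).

S -> g | Vg | dd | gU | VgU; U -> S | g | SU; V -> U | g | SSg

Nullable set: {U, V}.
S -> VgU: V, U nullable, giving Vg | VgU | g | gU.
Drop U -> ε.
U -> SU: U nullable, giving S | SU.
V -> U: U nullable, giving U.
Unchanged (no nullable symbols): S -> dd; U -> g; V -> SSg; V -> g.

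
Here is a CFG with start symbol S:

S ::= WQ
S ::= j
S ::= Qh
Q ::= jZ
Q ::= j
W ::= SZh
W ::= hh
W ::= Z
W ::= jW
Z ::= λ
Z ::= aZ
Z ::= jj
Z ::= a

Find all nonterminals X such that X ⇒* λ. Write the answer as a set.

Directly nullable (have an ε-rule): {Z}.
W is nullable via W -> Z (every symbol on the right is already known nullable).
Not nullable: Q, S — each has a terminal in every rule's right-hand side or depends on a non-nullable symbol.

{W, Z}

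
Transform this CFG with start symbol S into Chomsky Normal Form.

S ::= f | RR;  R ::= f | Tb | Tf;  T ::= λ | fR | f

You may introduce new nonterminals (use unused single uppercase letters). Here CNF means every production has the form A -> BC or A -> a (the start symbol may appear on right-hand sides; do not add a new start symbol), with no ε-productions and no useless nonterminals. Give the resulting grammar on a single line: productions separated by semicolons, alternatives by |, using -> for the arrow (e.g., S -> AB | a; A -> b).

Nullable: {T}; after ε-elimination: S -> f | RR; R -> b | f | Tb | Tf; T -> f | fR.
No unit productions to eliminate.
TERM: introduce A -> b, B -> f and substitute in every rule of length ≥2.

S -> f | RR; A -> b; B -> f; R -> b | f | TA | TB; T -> f | BR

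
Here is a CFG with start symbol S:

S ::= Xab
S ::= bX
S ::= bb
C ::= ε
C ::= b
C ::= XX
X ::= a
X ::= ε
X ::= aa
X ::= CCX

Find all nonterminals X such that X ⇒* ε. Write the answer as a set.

{C, X}

Directly nullable (have an ε-rule): {C, X}.
Not nullable: S — each has a terminal in every rule's right-hand side or depends on a non-nullable symbol.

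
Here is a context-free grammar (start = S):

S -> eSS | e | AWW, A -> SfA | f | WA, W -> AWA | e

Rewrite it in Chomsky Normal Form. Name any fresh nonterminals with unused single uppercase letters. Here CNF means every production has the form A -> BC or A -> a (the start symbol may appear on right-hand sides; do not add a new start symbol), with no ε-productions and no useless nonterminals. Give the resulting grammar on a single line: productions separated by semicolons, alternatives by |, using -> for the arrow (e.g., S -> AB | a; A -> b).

No ε-productions.
No unit productions to eliminate.
TERM: introduce C -> e, B -> f and substitute in every rule of length ≥2.
BIN: A -> SBA becomes A -> SD, D -> BA; S -> AWW becomes S -> AE, E -> WW; S -> CSS becomes S -> CF, F -> SS; W -> AWA becomes W -> AG, G -> WA.

S -> e | AE | CF; A -> f | SD | WA; B -> f; C -> e; D -> BA; E -> WW; F -> SS; G -> WA; W -> e | AG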